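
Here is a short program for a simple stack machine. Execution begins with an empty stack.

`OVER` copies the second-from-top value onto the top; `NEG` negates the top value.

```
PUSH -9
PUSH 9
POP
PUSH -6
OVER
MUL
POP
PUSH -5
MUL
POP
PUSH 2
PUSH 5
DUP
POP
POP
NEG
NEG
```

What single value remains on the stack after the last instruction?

2

PUSH -9 : -9
PUSH 9  : -9 9
POP     : -9
PUSH -6 : -9 -6
OVER    : -9 -6 -9
MUL     : -9 54
POP     : -9
PUSH -5 : -9 -5
MUL     : 45
POP     : (empty)
PUSH 2  : 2
PUSH 5  : 2 5
DUP     : 2 5 5
POP     : 2 5
POP     : 2
NEG     : -2
NEG     : 2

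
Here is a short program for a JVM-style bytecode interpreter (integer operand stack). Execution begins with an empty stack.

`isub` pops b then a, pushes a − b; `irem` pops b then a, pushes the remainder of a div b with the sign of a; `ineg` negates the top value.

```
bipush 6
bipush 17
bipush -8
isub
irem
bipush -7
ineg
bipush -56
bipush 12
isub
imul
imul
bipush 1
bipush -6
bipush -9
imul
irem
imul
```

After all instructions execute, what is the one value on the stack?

-2856

bipush 6    6
bipush 17   6 17
bipush -8   6 17 -8
isub        6 25
irem        6
bipush -7   6 -7
ineg        6 7
bipush -56  6 7 -56
bipush 12   6 7 -56 12
isub        6 7 -68
imul        6 -476
imul        -2856
bipush 1    -2856 1
bipush -6   -2856 1 -6
bipush -9   -2856 1 -6 -9
imul        -2856 1 54
irem        -2856 1
imul        -2856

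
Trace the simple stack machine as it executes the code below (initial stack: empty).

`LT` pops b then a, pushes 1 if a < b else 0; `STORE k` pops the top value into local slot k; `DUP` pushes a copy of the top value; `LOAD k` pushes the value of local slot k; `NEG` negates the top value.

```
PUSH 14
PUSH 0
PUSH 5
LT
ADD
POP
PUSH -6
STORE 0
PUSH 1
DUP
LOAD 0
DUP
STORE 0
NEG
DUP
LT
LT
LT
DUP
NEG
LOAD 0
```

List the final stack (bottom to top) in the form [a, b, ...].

[0, 0, -6]

PUSH 14 : [14]
PUSH 0  : [14, 0]
PUSH 5  : [14, 0, 5]
LT      : [14, 1]
ADD     : [15]
POP     : []
PUSH -6 : [-6]
STORE 0 : []
PUSH 1  : [1]
DUP     : [1, 1]
LOAD 0  : [1, 1, -6]
DUP     : [1, 1, -6, -6]
STORE 0 : [1, 1, -6]
NEG     : [1, 1, 6]
DUP     : [1, 1, 6, 6]
LT      : [1, 1, 0]
LT      : [1, 0]
LT      : [0]
DUP     : [0, 0]
NEG     : [0, 0]
LOAD 0  : [0, 0, -6]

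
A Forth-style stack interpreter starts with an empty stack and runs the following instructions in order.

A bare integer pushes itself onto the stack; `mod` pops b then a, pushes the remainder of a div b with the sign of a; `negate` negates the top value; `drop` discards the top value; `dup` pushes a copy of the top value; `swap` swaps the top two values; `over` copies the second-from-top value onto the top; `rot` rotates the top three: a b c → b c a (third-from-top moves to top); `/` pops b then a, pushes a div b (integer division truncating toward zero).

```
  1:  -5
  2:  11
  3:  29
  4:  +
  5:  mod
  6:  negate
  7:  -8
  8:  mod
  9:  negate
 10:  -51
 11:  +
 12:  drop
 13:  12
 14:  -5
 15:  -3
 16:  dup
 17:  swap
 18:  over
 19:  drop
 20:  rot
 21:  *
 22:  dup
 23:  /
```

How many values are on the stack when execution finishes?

3

-5     -> -5
11     -> -5 11
29     -> -5 11 29
+      -> -5 40
mod    -> -5
negate -> 5
-8     -> 5 -8
mod    -> 5
negate -> -5
-51    -> -5 -51
+      -> -56
drop   -> (empty)
12     -> 12
-5     -> 12 -5
-3     -> 12 -5 -3
dup    -> 12 -5 -3 -3
swap   -> 12 -5 -3 -3
over   -> 12 -5 -3 -3 -3
drop   -> 12 -5 -3 -3
rot    -> 12 -3 -3 -5
*      -> 12 -3 15
dup    -> 12 -3 15 15
/      -> 12 -3 1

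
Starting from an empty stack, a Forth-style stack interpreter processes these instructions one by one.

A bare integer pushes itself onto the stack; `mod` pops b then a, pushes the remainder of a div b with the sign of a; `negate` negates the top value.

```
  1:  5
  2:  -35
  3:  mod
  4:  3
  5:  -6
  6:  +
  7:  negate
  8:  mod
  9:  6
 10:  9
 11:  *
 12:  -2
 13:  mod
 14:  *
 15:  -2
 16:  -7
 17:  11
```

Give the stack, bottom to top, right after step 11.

[2, 54]

5      → [5]
-35    → [5, -35]
mod    → [5]
3      → [5, 3]
-6     → [5, 3, -6]
+      → [5, -3]
negate → [5, 3]
mod    → [2]
6      → [2, 6]
9      → [2, 6, 9]
*      → [2, 54]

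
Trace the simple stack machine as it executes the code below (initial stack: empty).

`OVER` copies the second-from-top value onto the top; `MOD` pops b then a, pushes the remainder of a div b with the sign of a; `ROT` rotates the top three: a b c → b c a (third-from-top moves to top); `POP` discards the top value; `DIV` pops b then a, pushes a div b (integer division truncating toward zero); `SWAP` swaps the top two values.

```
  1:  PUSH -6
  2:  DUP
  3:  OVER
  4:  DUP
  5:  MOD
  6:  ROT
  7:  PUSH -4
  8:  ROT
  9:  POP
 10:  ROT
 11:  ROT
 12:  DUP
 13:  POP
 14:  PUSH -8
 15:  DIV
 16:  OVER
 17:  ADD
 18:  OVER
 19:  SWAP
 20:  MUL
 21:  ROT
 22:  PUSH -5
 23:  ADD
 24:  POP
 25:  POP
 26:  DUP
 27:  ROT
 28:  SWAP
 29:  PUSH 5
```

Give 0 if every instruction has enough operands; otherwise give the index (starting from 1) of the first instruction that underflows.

PUSH -6  [-6]
DUP      [-6, -6]
OVER     [-6, -6, -6]
DUP      [-6, -6, -6, -6]
MOD      [-6, -6, 0]
ROT      [-6, 0, -6]
PUSH -4  [-6, 0, -6, -4]
ROT      [-6, -6, -4, 0]
POP      [-6, -6, -4]
ROT      [-6, -4, -6]
ROT      [-4, -6, -6]
DUP      [-4, -6, -6, -6]
POP      [-4, -6, -6]
PUSH -8  [-4, -6, -6, -8]
DIV      [-4, -6, 0]
OVER     [-4, -6, 0, -6]
ADD      [-4, -6, -6]
OVER     [-4, -6, -6, -6]
SWAP     [-4, -6, -6, -6]
MUL      [-4, -6, 36]
ROT      [-6, 36, -4]
PUSH -5  [-6, 36, -4, -5]
ADD      [-6, 36, -9]
POP      [-6, 36]
POP      [-6]
DUP      [-6, -6]
ROT  — needs 3 operands, stack has 2 → underflow

27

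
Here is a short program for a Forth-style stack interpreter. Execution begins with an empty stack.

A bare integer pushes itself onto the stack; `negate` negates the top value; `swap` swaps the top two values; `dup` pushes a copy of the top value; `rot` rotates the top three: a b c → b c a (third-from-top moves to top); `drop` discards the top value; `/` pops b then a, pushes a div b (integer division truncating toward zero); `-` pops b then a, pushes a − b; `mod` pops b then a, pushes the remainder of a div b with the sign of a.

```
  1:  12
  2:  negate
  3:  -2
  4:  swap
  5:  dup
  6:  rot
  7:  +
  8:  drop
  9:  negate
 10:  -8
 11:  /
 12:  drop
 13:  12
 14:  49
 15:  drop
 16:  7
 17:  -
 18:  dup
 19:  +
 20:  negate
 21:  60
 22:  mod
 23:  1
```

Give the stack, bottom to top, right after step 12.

12      [12]
negate  [-12]
-2      [-12, -2]
swap    [-2, -12]
dup     [-2, -12, -12]
rot     [-12, -12, -2]
+       [-12, -14]
drop    [-12]
negate  [12]
-8      [12, -8]
/       [-1]
drop    []

[]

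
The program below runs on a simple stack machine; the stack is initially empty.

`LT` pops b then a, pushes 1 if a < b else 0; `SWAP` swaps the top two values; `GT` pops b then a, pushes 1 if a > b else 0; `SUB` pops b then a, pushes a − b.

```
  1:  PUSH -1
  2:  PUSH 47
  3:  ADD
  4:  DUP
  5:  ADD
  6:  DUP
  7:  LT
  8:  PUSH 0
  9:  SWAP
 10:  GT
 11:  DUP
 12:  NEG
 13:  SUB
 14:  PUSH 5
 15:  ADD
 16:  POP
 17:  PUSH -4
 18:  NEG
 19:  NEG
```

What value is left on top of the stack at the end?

-4

PUSH -1 -> -1
PUSH 47 -> -1 47
ADD     -> 46
DUP     -> 46 46
ADD     -> 92
DUP     -> 92 92
LT      -> 0
PUSH 0  -> 0 0
SWAP    -> 0 0
GT      -> 0
DUP     -> 0 0
NEG     -> 0 0
SUB     -> 0
PUSH 5  -> 0 5
ADD     -> 5
POP     -> (empty)
PUSH -4 -> -4
NEG     -> 4
NEG     -> -4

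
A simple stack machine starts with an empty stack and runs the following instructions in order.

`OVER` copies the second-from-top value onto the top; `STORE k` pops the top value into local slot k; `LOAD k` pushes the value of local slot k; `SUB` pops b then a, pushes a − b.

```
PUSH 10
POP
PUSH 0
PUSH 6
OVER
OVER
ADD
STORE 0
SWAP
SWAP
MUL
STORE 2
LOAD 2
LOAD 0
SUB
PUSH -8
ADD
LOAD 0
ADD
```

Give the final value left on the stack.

PUSH 10 : [10]
POP     : []
PUSH 0  : [0]
PUSH 6  : [0, 6]
OVER    : [0, 6, 0]
OVER    : [0, 6, 0, 6]
ADD     : [0, 6, 6]
STORE 0 : [0, 6]
SWAP    : [6, 0]
SWAP    : [0, 6]
MUL     : [0]
STORE 2 : []
LOAD 2  : [0]
LOAD 0  : [0, 6]
SUB     : [-6]
PUSH -8 : [-6, -8]
ADD     : [-14]
LOAD 0  : [-14, 6]
ADD     : [-8]

-8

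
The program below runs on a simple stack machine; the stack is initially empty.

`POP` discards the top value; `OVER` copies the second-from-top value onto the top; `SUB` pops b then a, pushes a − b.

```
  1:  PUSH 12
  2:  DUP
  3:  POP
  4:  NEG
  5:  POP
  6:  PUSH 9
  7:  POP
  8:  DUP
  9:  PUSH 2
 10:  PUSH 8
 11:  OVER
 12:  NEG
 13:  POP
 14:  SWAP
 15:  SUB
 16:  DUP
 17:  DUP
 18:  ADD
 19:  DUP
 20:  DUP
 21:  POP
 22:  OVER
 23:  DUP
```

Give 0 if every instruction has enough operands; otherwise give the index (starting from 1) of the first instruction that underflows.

8

PUSH 12 -> 12
DUP     -> 12 12
POP     -> 12
NEG     -> -12
POP     -> (empty)
PUSH 9  -> 9
POP     -> (empty)
DUP  — needs 1 operand, stack has 0 → underflow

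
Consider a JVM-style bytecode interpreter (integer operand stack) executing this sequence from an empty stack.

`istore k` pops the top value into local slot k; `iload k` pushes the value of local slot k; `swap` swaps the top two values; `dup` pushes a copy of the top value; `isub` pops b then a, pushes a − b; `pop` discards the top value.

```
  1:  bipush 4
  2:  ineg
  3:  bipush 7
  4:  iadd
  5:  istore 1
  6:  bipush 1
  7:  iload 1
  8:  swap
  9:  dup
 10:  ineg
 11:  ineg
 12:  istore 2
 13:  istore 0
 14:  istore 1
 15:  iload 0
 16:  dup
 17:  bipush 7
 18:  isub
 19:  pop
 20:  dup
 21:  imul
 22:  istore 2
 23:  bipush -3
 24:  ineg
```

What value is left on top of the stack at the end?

3

bipush 4  -> [4]
ineg      -> [-4]
bipush 7  -> [-4, 7]
iadd      -> [3]
istore 1  -> []
bipush 1  -> [1]
iload 1   -> [1, 3]
swap      -> [3, 1]
dup       -> [3, 1, 1]
ineg      -> [3, 1, -1]
ineg      -> [3, 1, 1]
istore 2  -> [3, 1]
istore 0  -> [3]
istore 1  -> []
iload 0   -> [1]
dup       -> [1, 1]
bipush 7  -> [1, 1, 7]
isub      -> [1, -6]
pop       -> [1]
dup       -> [1, 1]
imul      -> [1]
istore 2  -> []
bipush -3 -> [-3]
ineg      -> [3]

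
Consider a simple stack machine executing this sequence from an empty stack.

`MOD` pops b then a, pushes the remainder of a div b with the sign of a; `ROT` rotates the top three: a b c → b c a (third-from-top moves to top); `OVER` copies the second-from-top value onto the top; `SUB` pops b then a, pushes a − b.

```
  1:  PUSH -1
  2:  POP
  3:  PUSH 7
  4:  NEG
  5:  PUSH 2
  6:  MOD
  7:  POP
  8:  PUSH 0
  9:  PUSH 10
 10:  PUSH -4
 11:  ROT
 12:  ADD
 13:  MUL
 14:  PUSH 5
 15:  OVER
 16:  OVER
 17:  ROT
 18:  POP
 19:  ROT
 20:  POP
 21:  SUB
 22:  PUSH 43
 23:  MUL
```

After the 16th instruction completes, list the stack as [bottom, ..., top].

[-40, 5, -40, 5]

PUSH -1  -1
POP      (empty)
PUSH 7   7
NEG      -7
PUSH 2   -7 2
MOD      -1
POP      (empty)
PUSH 0   0
PUSH 10  0 10
PUSH -4  0 10 -4
ROT      10 -4 0
ADD      10 -4
MUL      -40
PUSH 5   -40 5
OVER     -40 5 -40
OVER     -40 5 -40 5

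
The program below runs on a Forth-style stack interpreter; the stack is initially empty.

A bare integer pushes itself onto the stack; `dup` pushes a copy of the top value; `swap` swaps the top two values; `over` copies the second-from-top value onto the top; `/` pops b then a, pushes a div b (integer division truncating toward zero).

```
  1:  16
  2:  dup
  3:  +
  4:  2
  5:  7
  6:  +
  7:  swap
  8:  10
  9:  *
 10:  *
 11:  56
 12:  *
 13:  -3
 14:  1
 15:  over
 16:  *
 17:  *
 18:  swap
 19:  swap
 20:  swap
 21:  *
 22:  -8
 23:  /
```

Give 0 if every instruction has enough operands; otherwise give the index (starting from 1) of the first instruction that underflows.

16    [16]
dup   [16, 16]
+     [32]
2     [32, 2]
7     [32, 2, 7]
+     [32, 9]
swap  [9, 32]
10    [9, 32, 10]
*     [9, 320]
*     [2880]
56    [2880, 56]
*     [161280]
-3    [161280, -3]
1     [161280, -3, 1]
over  [161280, -3, 1, -3]
*     [161280, -3, -3]
*     [161280, 9]
swap  [9, 161280]
swap  [161280, 9]
swap  [9, 161280]
*     [1451520]
-8    [1451520, -8]
/     [-181440]

0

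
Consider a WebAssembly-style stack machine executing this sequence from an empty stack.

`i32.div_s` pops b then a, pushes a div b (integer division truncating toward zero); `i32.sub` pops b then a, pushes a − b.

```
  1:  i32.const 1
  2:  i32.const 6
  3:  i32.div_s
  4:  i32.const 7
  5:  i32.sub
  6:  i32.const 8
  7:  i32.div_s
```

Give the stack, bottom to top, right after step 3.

i32.const 1 → [1]
i32.const 6 → [1, 6]
i32.div_s   → [0]

[0]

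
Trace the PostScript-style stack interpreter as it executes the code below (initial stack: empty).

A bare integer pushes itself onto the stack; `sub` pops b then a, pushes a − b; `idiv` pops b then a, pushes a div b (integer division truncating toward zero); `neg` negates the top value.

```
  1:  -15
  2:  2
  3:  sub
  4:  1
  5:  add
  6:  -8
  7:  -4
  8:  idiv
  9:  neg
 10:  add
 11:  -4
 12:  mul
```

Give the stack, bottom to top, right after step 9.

[-16, -2]

-15  → [-15]
2    → [-15, 2]
sub  → [-17]
1    → [-17, 1]
add  → [-16]
-8   → [-16, -8]
-4   → [-16, -8, -4]
idiv → [-16, 2]
neg  → [-16, -2]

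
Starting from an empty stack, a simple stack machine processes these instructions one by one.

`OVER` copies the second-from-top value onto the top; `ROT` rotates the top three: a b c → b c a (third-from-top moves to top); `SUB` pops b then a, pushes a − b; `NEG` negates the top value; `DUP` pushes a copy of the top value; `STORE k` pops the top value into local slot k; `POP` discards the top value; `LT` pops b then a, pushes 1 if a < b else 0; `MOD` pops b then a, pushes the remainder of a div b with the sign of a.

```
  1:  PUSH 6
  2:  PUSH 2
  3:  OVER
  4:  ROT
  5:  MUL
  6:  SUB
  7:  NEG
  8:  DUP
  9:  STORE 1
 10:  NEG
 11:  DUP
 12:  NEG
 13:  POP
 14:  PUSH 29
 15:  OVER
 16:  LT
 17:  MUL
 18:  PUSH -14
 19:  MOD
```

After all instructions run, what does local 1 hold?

PUSH 6    [6]
PUSH 2    [6, 2]
OVER      [6, 2, 6]
ROT       [2, 6, 6]
MUL       [2, 36]
SUB       [-34]
NEG       [34]
DUP       [34, 34]
STORE 1   [34]
NEG       [-34]
DUP       [-34, -34]
NEG       [-34, 34]
POP       [-34]
PUSH 29   [-34, 29]
OVER      [-34, 29, -34]
LT        [-34, 0]
MUL       [0]
PUSH -14  [0, -14]
MOD       [0]

34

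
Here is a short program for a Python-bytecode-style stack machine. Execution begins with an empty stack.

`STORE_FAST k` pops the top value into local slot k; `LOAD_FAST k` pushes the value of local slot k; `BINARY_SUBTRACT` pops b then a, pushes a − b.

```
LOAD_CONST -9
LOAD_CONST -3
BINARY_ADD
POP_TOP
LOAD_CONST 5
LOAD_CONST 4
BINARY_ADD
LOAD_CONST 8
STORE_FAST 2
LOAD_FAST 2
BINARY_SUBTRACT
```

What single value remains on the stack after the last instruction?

1

LOAD_CONST -9   -> [-9]
LOAD_CONST -3   -> [-9, -3]
BINARY_ADD      -> [-12]
POP_TOP         -> []
LOAD_CONST 5    -> [5]
LOAD_CONST 4    -> [5, 4]
BINARY_ADD      -> [9]
LOAD_CONST 8    -> [9, 8]
STORE_FAST 2    -> [9]
LOAD_FAST 2     -> [9, 8]
BINARY_SUBTRACT -> [1]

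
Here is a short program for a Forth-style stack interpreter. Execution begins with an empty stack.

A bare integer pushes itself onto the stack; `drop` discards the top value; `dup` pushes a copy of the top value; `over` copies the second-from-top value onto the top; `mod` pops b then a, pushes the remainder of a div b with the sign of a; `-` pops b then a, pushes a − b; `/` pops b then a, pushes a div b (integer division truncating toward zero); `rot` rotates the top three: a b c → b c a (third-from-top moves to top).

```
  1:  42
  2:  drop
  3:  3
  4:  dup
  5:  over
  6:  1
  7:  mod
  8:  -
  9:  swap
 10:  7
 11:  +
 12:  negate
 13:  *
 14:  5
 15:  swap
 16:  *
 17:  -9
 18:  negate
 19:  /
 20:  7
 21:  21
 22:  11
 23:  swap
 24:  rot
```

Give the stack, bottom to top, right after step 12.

[3, -10]

42     -> [42]
drop   -> []
3      -> [3]
dup    -> [3, 3]
over   -> [3, 3, 3]
1      -> [3, 3, 3, 1]
mod    -> [3, 3, 0]
-      -> [3, 3]
swap   -> [3, 3]
7      -> [3, 3, 7]
+      -> [3, 10]
negate -> [3, -10]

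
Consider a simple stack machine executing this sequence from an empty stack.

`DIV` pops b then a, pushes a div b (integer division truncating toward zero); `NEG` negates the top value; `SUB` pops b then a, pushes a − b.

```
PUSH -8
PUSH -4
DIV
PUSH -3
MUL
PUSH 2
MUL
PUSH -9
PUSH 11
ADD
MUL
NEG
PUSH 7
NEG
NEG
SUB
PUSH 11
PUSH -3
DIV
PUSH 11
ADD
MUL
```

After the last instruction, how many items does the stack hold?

PUSH -8 : [-8]
PUSH -4 : [-8, -4]
DIV     : [2]
PUSH -3 : [2, -3]
MUL     : [-6]
PUSH 2  : [-6, 2]
MUL     : [-12]
PUSH -9 : [-12, -9]
PUSH 11 : [-12, -9, 11]
ADD     : [-12, 2]
MUL     : [-24]
NEG     : [24]
PUSH 7  : [24, 7]
NEG     : [24, -7]
NEG     : [24, 7]
SUB     : [17]
PUSH 11 : [17, 11]
PUSH -3 : [17, 11, -3]
DIV     : [17, -3]
PUSH 11 : [17, -3, 11]
ADD     : [17, 8]
MUL     : [136]

1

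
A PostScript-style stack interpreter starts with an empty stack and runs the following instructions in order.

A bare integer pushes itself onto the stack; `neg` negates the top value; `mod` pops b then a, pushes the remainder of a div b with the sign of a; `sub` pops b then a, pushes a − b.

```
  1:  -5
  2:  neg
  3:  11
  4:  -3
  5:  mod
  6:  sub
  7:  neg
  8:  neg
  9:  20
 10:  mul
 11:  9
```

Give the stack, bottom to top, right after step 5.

[5, 2]

-5  -> [-5]
neg -> [5]
11  -> [5, 11]
-3  -> [5, 11, -3]
mod -> [5, 2]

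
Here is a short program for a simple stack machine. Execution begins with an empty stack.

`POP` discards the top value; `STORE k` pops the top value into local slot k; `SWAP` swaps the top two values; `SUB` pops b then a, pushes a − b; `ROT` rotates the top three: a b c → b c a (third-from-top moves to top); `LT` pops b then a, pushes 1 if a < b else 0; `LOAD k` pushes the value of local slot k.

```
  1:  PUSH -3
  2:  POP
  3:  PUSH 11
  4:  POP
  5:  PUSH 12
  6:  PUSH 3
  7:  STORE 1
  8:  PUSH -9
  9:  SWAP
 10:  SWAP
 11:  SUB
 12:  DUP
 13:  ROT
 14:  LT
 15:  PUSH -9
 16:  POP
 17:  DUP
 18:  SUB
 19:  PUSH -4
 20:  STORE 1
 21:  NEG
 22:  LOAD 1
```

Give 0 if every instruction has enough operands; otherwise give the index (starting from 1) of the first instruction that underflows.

13

PUSH -3  [-3]
POP      []
PUSH 11  [11]
POP      []
PUSH 12  [12]
PUSH 3   [12, 3]
STORE 1  [12]
PUSH -9  [12, -9]
SWAP     [-9, 12]
SWAP     [12, -9]
SUB      [21]
DUP      [21, 21]
ROT  — needs 3 operands, stack has 2 → underflow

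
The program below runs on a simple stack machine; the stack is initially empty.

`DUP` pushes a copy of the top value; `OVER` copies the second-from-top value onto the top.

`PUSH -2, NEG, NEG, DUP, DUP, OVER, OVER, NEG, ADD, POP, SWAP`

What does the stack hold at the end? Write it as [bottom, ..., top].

[-2, -2, -2]

PUSH -2 → [-2]
NEG     → [2]
NEG     → [-2]
DUP     → [-2, -2]
DUP     → [-2, -2, -2]
OVER    → [-2, -2, -2, -2]
OVER    → [-2, -2, -2, -2, -2]
NEG     → [-2, -2, -2, -2, 2]
ADD     → [-2, -2, -2, 0]
POP     → [-2, -2, -2]
SWAP    → [-2, -2, -2]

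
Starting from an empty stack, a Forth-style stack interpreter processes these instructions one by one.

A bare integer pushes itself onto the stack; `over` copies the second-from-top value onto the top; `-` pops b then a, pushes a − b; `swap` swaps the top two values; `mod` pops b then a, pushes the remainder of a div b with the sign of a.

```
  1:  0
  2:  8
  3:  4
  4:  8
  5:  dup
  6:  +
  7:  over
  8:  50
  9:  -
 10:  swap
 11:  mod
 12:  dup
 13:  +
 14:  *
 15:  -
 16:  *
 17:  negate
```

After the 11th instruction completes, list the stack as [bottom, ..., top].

0    : [0]
8    : [0, 8]
4    : [0, 8, 4]
8    : [0, 8, 4, 8]
dup  : [0, 8, 4, 8, 8]
+    : [0, 8, 4, 16]
over : [0, 8, 4, 16, 4]
50   : [0, 8, 4, 16, 4, 50]
-    : [0, 8, 4, 16, -46]
swap : [0, 8, 4, -46, 16]
mod  : [0, 8, 4, -14]

[0, 8, 4, -14]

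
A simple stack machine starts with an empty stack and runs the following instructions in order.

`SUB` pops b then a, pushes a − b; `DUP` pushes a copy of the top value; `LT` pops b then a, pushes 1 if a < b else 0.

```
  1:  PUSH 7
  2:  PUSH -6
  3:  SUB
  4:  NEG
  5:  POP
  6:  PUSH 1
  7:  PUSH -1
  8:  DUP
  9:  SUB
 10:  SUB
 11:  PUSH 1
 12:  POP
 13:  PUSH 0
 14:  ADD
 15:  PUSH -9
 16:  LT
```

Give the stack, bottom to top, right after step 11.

[1, 1]

PUSH 7  -> [7]
PUSH -6 -> [7, -6]
SUB     -> [13]
NEG     -> [-13]
POP     -> []
PUSH 1  -> [1]
PUSH -1 -> [1, -1]
DUP     -> [1, -1, -1]
SUB     -> [1, 0]
SUB     -> [1]
PUSH 1  -> [1, 1]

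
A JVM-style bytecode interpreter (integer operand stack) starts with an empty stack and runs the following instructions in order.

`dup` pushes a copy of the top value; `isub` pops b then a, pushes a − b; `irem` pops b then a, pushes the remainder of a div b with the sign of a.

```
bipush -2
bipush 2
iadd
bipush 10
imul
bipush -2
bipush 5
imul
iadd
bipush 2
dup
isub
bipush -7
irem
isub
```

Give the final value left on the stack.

-10

bipush -2 -> [-2]
bipush 2  -> [-2, 2]
iadd      -> [0]
bipush 10 -> [0, 10]
imul      -> [0]
bipush -2 -> [0, -2]
bipush 5  -> [0, -2, 5]
imul      -> [0, -10]
iadd      -> [-10]
bipush 2  -> [-10, 2]
dup       -> [-10, 2, 2]
isub      -> [-10, 0]
bipush -7 -> [-10, 0, -7]
irem      -> [-10, 0]
isub      -> [-10]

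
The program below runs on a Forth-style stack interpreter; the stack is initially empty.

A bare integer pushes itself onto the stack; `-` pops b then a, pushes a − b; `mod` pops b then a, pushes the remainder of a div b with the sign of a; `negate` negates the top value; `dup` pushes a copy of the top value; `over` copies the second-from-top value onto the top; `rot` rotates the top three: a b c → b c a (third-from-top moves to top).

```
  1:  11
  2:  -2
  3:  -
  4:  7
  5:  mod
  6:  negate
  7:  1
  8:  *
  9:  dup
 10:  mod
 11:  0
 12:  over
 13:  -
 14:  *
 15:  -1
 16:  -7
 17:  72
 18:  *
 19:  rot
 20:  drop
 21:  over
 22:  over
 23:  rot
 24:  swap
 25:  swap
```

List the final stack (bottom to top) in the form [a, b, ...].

[-1, -1, -504, -504]

11     → 11
-2     → 11 -2
-      → 13
7      → 13 7
mod    → 6
negate → -6
1      → -6 1
*      → -6
dup    → -6 -6
mod    → 0
0      → 0 0
over   → 0 0 0
-      → 0 0
*      → 0
-1     → 0 -1
-7     → 0 -1 -7
72     → 0 -1 -7 72
*      → 0 -1 -504
rot    → -1 -504 0
drop   → -1 -504
over   → -1 -504 -1
over   → -1 -504 -1 -504
rot    → -1 -1 -504 -504
swap   → -1 -1 -504 -504
swap   → -1 -1 -504 -504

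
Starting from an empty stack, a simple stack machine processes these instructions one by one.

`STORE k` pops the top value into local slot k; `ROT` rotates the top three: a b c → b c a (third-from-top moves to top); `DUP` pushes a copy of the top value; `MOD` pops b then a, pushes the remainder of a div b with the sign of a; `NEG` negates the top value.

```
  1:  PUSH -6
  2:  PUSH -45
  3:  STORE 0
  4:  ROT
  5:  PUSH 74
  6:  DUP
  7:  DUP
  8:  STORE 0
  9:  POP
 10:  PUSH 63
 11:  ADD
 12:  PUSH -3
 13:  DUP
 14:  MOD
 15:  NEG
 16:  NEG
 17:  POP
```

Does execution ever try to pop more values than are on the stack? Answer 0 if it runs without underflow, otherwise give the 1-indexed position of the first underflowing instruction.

4

PUSH -6   [-6]
PUSH -45  [-6, -45]
STORE 0   [-6]
ROT  — needs 3 operands, stack has 1 → underflow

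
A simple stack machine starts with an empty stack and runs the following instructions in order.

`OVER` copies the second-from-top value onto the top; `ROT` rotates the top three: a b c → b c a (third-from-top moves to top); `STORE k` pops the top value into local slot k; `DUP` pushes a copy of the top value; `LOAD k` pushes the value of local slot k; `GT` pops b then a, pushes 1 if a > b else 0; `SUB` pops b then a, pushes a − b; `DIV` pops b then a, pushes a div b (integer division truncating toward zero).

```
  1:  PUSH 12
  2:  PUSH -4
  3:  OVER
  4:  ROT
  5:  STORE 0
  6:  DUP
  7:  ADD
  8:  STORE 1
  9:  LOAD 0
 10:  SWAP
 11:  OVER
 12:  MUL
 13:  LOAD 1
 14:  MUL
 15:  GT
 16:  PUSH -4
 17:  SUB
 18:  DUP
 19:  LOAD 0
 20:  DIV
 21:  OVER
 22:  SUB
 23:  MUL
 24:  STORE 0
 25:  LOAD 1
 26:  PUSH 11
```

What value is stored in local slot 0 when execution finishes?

PUSH 12  12
PUSH -4  12 -4
OVER     12 -4 12
ROT      -4 12 12
STORE 0  -4 12
DUP      -4 12 12
ADD      -4 24
STORE 1  -4
LOAD 0   -4 12
SWAP     12 -4
OVER     12 -4 12
MUL      12 -48
LOAD 1   12 -48 24
MUL      12 -1152
GT       1
PUSH -4  1 -4
SUB      5
DUP      5 5
LOAD 0   5 5 12
DIV      5 0
OVER     5 0 5
SUB      5 -5
MUL      -25
STORE 0  (empty)
LOAD 1   24
PUSH 11  24 11

-25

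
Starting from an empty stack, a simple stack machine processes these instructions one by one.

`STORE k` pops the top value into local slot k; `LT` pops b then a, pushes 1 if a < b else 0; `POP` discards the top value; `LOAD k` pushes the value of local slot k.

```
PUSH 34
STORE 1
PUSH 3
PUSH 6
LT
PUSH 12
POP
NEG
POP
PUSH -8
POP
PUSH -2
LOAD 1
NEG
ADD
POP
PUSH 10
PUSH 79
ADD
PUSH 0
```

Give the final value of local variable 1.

34

PUSH 34 -> [34]
STORE 1 -> []
PUSH 3  -> [3]
PUSH 6  -> [3, 6]
LT      -> [1]
PUSH 12 -> [1, 12]
POP     -> [1]
NEG     -> [-1]
POP     -> []
PUSH -8 -> [-8]
POP     -> []
PUSH -2 -> [-2]
LOAD 1  -> [-2, 34]
NEG     -> [-2, -34]
ADD     -> [-36]
POP     -> []
PUSH 10 -> [10]
PUSH 79 -> [10, 79]
ADD     -> [89]
PUSH 0  -> [89, 0]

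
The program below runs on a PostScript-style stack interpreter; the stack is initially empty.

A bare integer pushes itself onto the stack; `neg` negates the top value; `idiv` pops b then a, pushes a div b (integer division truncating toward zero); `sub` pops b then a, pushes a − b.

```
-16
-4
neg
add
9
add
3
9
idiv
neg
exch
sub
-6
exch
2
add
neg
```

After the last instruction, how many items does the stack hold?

2

-16  -> -16
-4   -> -16 -4
neg  -> -16 4
add  -> -12
9    -> -12 9
add  -> -3
3    -> -3 3
9    -> -3 3 9
idiv -> -3 0
neg  -> -3 0
exch -> 0 -3
sub  -> 3
-6   -> 3 -6
exch -> -6 3
2    -> -6 3 2
add  -> -6 5
neg  -> -6 -5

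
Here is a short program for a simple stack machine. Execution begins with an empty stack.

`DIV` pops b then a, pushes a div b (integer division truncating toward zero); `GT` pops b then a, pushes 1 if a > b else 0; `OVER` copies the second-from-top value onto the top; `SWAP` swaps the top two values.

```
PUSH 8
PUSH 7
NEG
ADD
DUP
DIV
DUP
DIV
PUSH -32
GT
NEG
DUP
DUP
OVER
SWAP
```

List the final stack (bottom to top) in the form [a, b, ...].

[-1, -1, -1, -1]

PUSH 8   : 8
PUSH 7   : 8 7
NEG      : 8 -7
ADD      : 1
DUP      : 1 1
DIV      : 1
DUP      : 1 1
DIV      : 1
PUSH -32 : 1 -32
GT       : 1
NEG      : -1
DUP      : -1 -1
DUP      : -1 -1 -1
OVER     : -1 -1 -1 -1
SWAP     : -1 -1 -1 -1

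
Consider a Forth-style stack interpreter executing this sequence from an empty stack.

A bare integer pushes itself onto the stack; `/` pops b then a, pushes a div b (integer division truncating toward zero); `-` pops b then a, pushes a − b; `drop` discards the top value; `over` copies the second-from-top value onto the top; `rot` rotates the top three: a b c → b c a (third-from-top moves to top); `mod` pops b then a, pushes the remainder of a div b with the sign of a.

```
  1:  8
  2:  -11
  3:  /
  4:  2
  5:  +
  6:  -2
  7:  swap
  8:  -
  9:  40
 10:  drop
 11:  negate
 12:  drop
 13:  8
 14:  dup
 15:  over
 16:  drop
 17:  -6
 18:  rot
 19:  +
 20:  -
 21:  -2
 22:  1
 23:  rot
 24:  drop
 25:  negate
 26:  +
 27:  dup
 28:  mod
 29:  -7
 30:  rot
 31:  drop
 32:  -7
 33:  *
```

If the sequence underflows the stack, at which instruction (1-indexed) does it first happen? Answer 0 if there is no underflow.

8      → 8
-11    → 8 -11
/      → 0
2      → 0 2
+      → 2
-2     → 2 -2
swap   → -2 2
-      → -4
40     → -4 40
drop   → -4
negate → 4
drop   → (empty)
8      → 8
dup    → 8 8
over   → 8 8 8
drop   → 8 8
-6     → 8 8 -6
rot    → 8 -6 8
+      → 8 2
-      → 6
-2     → 6 -2
1      → 6 -2 1
rot    → -2 1 6
drop   → -2 1
negate → -2 -1
+      → -3
dup    → -3 -3
mod    → 0
-7     → 0 -7
rot  — needs 3 operands, stack has 2 → underflow

30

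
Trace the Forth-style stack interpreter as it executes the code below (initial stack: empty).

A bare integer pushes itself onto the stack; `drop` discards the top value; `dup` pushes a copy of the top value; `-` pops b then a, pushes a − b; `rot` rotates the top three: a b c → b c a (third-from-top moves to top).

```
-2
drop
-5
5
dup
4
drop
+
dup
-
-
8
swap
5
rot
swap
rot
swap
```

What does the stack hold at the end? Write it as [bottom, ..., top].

[8, -5, 5]

-2    [-2]
drop  []
-5    [-5]
5     [-5, 5]
dup   [-5, 5, 5]
4     [-5, 5, 5, 4]
drop  [-5, 5, 5]
+     [-5, 10]
dup   [-5, 10, 10]
-     [-5, 0]
-     [-5]
8     [-5, 8]
swap  [8, -5]
5     [8, -5, 5]
rot   [-5, 5, 8]
swap  [-5, 8, 5]
rot   [8, 5, -5]
swap  [8, -5, 5]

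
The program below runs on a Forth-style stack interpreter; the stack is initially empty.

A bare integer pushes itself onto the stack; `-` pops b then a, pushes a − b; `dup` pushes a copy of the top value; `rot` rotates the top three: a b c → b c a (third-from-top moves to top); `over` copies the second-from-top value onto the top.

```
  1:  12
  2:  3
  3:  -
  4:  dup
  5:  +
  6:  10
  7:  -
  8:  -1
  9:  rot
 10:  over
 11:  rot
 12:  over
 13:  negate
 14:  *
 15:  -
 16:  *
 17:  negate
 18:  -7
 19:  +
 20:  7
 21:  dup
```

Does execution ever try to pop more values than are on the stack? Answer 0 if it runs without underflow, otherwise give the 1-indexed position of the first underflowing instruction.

12   [12]
3    [12, 3]
-    [9]
dup  [9, 9]
+    [18]
10   [18, 10]
-    [8]
-1   [8, -1]
rot  — needs 3 operands, stack has 2 → underflow

9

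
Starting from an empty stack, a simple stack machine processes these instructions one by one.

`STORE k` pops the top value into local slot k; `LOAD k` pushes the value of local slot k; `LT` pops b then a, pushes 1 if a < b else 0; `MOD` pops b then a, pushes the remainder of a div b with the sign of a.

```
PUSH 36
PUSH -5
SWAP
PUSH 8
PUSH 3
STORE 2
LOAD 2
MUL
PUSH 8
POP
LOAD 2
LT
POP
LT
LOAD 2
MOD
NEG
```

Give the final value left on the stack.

PUSH 36 : 36
PUSH -5 : 36 -5
SWAP    : -5 36
PUSH 8  : -5 36 8
PUSH 3  : -5 36 8 3
STORE 2 : -5 36 8
LOAD 2  : -5 36 8 3
MUL     : -5 36 24
PUSH 8  : -5 36 24 8
POP     : -5 36 24
LOAD 2  : -5 36 24 3
LT      : -5 36 0
POP     : -5 36
LT      : 1
LOAD 2  : 1 3
MOD     : 1
NEG     : -1

-1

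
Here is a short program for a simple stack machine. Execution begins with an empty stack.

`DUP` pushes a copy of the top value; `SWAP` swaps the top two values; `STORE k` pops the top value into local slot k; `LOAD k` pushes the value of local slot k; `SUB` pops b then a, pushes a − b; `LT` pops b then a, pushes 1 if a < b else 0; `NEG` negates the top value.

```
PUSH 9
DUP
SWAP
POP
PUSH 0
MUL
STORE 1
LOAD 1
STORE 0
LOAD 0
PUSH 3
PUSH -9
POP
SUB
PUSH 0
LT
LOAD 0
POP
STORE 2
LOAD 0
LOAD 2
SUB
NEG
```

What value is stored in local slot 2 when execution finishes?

1

PUSH 9  : 9
DUP     : 9 9
SWAP    : 9 9
POP     : 9
PUSH 0  : 9 0
MUL     : 0
STORE 1 : (empty)
LOAD 1  : 0
STORE 0 : (empty)
LOAD 0  : 0
PUSH 3  : 0 3
PUSH -9 : 0 3 -9
POP     : 0 3
SUB     : -3
PUSH 0  : -3 0
LT      : 1
LOAD 0  : 1 0
POP     : 1
STORE 2 : (empty)
LOAD 0  : 0
LOAD 2  : 0 1
SUB     : -1
NEG     : 1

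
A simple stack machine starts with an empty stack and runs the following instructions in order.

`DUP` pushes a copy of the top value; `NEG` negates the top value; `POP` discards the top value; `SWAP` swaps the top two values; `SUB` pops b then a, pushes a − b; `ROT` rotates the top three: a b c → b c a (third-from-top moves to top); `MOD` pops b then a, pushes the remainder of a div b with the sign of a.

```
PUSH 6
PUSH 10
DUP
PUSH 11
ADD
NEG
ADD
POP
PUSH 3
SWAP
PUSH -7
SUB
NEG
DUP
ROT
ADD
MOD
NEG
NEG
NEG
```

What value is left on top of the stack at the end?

PUSH 6  → [6]
PUSH 10 → [6, 10]
DUP     → [6, 10, 10]
PUSH 11 → [6, 10, 10, 11]
ADD     → [6, 10, 21]
NEG     → [6, 10, -21]
ADD     → [6, -11]
POP     → [6]
PUSH 3  → [6, 3]
SWAP    → [3, 6]
PUSH -7 → [3, 6, -7]
SUB     → [3, 13]
NEG     → [3, -13]
DUP     → [3, -13, -13]
ROT     → [-13, -13, 3]
ADD     → [-13, -10]
MOD     → [-3]
NEG     → [3]
NEG     → [-3]
NEG     → [3]

3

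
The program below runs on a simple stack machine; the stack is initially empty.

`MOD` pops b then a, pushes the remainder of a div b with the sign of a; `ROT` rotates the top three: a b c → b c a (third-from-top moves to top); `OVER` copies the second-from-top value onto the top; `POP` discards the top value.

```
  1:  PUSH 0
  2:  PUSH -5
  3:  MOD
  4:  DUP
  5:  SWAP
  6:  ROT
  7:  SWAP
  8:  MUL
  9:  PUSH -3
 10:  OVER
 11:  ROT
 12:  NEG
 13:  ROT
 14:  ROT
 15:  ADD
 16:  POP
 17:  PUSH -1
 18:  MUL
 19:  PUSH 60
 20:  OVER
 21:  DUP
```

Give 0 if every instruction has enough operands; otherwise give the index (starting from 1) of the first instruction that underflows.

6

PUSH 0   [0]
PUSH -5  [0, -5]
MOD      [0]
DUP      [0, 0]
SWAP     [0, 0]
ROT  — needs 3 operands, stack has 2 → underflow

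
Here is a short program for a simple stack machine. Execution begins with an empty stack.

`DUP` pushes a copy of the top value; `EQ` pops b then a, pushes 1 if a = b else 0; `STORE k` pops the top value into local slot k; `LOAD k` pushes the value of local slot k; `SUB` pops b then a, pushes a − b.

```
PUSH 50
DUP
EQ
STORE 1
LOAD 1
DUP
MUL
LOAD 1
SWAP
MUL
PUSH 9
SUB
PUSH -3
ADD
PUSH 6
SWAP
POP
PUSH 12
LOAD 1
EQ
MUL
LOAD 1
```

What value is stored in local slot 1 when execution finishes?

1

PUSH 50 -> 50
DUP     -> 50 50
EQ      -> 1
STORE 1 -> (empty)
LOAD 1  -> 1
DUP     -> 1 1
MUL     -> 1
LOAD 1  -> 1 1
SWAP    -> 1 1
MUL     -> 1
PUSH 9  -> 1 9
SUB     -> -8
PUSH -3 -> -8 -3
ADD     -> -11
PUSH 6  -> -11 6
SWAP    -> 6 -11
POP     -> 6
PUSH 12 -> 6 12
LOAD 1  -> 6 12 1
EQ      -> 6 0
MUL     -> 0
LOAD 1  -> 0 1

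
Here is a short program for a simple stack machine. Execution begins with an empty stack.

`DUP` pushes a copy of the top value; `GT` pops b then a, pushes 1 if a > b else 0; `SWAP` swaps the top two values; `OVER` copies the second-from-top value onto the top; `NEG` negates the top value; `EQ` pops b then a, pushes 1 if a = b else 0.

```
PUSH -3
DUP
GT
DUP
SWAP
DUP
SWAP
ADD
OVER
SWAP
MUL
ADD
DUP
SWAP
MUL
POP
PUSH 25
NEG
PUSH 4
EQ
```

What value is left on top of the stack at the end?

PUSH -3 -> -3
DUP     -> -3 -3
GT      -> 0
DUP     -> 0 0
SWAP    -> 0 0
DUP     -> 0 0 0
SWAP    -> 0 0 0
ADD     -> 0 0
OVER    -> 0 0 0
SWAP    -> 0 0 0
MUL     -> 0 0
ADD     -> 0
DUP     -> 0 0
SWAP    -> 0 0
MUL     -> 0
POP     -> (empty)
PUSH 25 -> 25
NEG     -> -25
PUSH 4  -> -25 4
EQ      -> 0

0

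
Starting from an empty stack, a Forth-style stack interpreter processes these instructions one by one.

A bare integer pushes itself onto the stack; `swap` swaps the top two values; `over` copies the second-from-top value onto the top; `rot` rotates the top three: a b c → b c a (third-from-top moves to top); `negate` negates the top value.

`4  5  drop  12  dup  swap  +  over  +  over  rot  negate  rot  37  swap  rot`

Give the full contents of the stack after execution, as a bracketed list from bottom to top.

[4, 37, 28, -4]

4      → 4
5      → 4 5
drop   → 4
12     → 4 12
dup    → 4 12 12
swap   → 4 12 12
+      → 4 24
over   → 4 24 4
+      → 4 28
over   → 4 28 4
rot    → 28 4 4
negate → 28 4 -4
rot    → 4 -4 28
37     → 4 -4 28 37
swap   → 4 -4 37 28
rot    → 4 37 28 -4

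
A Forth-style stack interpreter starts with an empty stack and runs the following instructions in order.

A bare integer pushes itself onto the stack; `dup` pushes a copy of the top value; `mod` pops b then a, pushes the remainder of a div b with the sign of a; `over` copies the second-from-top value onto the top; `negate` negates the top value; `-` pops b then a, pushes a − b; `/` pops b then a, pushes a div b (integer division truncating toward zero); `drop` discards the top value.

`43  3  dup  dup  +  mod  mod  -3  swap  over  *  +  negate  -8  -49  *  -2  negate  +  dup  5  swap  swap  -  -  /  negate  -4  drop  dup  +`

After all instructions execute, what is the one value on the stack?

-2

43      43
3       43 3
dup     43 3 3
dup     43 3 3 3
+       43 3 6
mod     43 3
mod     1
-3      1 -3
swap    -3 1
over    -3 1 -3
*       -3 -3
+       -6
negate  6
-8      6 -8
-49     6 -8 -49
*       6 392
-2      6 392 -2
negate  6 392 2
+       6 394
dup     6 394 394
5       6 394 394 5
swap    6 394 5 394
swap    6 394 394 5
-       6 394 389
-       6 5
/       1
negate  -1
-4      -1 -4
drop    -1
dup     -1 -1
+       -2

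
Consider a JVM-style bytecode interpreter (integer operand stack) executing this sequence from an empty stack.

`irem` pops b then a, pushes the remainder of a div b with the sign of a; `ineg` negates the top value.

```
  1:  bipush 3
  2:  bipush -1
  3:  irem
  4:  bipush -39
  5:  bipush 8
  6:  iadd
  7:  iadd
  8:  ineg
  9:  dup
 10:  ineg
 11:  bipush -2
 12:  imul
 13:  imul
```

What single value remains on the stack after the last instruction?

1922

bipush 3    [3]
bipush -1   [3, -1]
irem        [0]
bipush -39  [0, -39]
bipush 8    [0, -39, 8]
iadd        [0, -31]
iadd        [-31]
ineg        [31]
dup         [31, 31]
ineg        [31, -31]
bipush -2   [31, -31, -2]
imul        [31, 62]
imul        [1922]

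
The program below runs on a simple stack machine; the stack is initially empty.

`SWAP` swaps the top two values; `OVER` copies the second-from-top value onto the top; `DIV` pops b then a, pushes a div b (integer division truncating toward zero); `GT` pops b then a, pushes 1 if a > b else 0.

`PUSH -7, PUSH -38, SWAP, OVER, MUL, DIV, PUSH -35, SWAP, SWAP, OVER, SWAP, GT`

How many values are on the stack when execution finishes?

2

PUSH -7  -> [-7]
PUSH -38 -> [-7, -38]
SWAP     -> [-38, -7]
OVER     -> [-38, -7, -38]
MUL      -> [-38, 266]
DIV      -> [0]
PUSH -35 -> [0, -35]
SWAP     -> [-35, 0]
SWAP     -> [0, -35]
OVER     -> [0, -35, 0]
SWAP     -> [0, 0, -35]
GT       -> [0, 1]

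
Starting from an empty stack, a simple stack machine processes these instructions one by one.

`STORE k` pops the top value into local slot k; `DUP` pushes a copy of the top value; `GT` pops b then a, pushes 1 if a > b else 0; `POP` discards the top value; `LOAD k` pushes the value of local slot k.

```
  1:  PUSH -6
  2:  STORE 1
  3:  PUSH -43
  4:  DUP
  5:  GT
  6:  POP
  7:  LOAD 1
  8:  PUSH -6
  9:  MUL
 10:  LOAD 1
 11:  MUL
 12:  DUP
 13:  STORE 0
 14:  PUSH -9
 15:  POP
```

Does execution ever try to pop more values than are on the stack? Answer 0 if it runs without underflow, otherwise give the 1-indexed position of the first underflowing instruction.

PUSH -6   [-6]
STORE 1   []
PUSH -43  [-43]
DUP       [-43, -43]
GT        [0]
POP       []
LOAD 1    [-6]
PUSH -6   [-6, -6]
MUL       [36]
LOAD 1    [36, -6]
MUL       [-216]
DUP       [-216, -216]
STORE 0   [-216]
PUSH -9   [-216, -9]
POP       [-216]

0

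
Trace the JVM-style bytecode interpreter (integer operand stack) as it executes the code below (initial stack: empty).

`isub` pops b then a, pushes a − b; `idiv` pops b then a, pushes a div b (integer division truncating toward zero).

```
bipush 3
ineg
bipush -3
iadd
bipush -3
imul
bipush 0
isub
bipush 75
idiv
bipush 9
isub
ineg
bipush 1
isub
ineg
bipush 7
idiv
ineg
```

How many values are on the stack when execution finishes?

1

bipush 3  : 3
ineg      : -3
bipush -3 : -3 -3
iadd      : -6
bipush -3 : -6 -3
imul      : 18
bipush 0  : 18 0
isub      : 18
bipush 75 : 18 75
idiv      : 0
bipush 9  : 0 9
isub      : -9
ineg      : 9
bipush 1  : 9 1
isub      : 8
ineg      : -8
bipush 7  : -8 7
idiv      : -1
ineg      : 1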